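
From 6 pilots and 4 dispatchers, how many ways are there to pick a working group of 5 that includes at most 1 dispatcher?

Split by how many dispatchers are chosen (0 through 1).
Sum: C(4,0)·C(6,5) + C(4,1)·C(6,4) = 6 + 60 = 66.

66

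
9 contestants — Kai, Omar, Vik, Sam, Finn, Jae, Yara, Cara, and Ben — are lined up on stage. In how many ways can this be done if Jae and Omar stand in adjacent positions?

Place the 7 others and the Jae-Omar pair as 8 objects in a line; the pair has 2 internal arrangements.
That gives 2 × 8! = 2 × 40320 = 80640.

80640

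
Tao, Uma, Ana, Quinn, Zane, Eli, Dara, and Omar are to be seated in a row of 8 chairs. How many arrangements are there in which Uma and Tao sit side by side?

10080

Treat {Uma, Tao} as a single unit. There are 7 units to order, and the pair itself can be ordered 2 ways.
So the count is 2·(7)! = 10080.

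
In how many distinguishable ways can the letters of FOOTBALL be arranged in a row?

Letter multiplicities in FOOTBALL: A×1, B×1, F×1, L×2, O×2, T×1.
Dividing 8! = 40320 by 2!·2! = 4 for the repeated letters gives 10080.

10080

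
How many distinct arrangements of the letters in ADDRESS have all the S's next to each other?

Treat the 2 copies of S as a single block. The multiset to arrange is then {SS, A, D, D, E, R}, 6 items in all.
That gives (6)!/(2!) = 360 arrangements.

360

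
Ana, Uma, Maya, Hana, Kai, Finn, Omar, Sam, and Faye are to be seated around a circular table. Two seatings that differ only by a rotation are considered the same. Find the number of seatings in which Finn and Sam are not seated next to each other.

30240

All circular seatings of 9 people number (8)! = 40320.
Those with Finn next to Sam: fuse the pair into one unit and seat 8 units around a circle — 2·(7)! = 10080.
Subtracting, 40320 − 10080 = 30240.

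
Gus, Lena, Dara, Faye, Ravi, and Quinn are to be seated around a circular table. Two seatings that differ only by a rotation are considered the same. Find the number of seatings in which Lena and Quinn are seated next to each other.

48

Treat {Lena, Quinn} as one unit (2 internal orders) and seat the resulting 5 units around the table: (4)! circular arrangements.
So 2 × (4)! = 2 × 24 = 48.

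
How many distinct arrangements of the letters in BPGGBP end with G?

With the last slot taken by G, it remains to arrange the other 5 letters (BPGBP).
Those 5 letters have B appearing twice and P appearing twice, giving (5)!/(2!·2!) = 30.

30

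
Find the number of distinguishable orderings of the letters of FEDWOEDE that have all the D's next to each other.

840

Treat the 2 copies of D as a single block. The multiset to arrange is then {DD, E, E, E, F, O, W}, 7 items in all.
That gives (7)!/(3!) = 840 arrangements.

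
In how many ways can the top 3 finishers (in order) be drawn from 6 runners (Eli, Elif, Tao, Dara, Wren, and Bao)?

This is an ordered selection of 3 from 6: P(6,3).
That gives 6 × 5 × 4 = 120.

120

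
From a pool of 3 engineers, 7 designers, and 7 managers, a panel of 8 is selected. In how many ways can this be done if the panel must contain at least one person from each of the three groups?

Unrestricted: C(17,8) = 24310 ways to pick any 8 of the 17.
Subtract selections that omit an entire group: no engineers → C(14,8) = 3003; no designers → C(10,8) = 45; no managers → C(10,8) = 45.
Add back selections omitting two groups (i.e. drawn from a single group): C(3,8) + C(7,8) + C(7,8) = 0.
By inclusion–exclusion: 24310 − 3093 + 0 = 21217.

21217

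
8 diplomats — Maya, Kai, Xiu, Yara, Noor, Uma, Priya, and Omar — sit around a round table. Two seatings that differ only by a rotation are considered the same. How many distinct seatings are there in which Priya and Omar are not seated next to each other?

Without the restriction there are (7)! = 5040 seatings.
Seatings with Priya beside Omar: treat them as a block with 2 internal orders, giving 2 × (6)! = 1440.
Subtracting, 5040 − 1440 = 3600.

3600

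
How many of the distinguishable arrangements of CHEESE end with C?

20

Fix C in the last position and arrange the remaining 5 letters.
Those 5 letters have E appearing 3 times, giving (5)!/(3!) = 20.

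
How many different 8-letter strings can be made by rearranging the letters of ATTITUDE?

ATTITUDE has 8 letters with T appearing 3 times.
The number of distinct arrangements is 8!/(3!) = 40320/6 = 6720.

6720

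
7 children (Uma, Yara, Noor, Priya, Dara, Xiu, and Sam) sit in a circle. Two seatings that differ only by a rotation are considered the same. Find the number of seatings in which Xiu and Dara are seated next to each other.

240

Glue Xiu and Dara into a block (2 internal orders). Seating 6 units around a circle gives (5)! arrangements.
So 2 × (5)! = 2 × 120 = 240.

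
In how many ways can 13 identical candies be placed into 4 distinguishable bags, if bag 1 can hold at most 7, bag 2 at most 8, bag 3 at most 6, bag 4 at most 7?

Without the upper bounds there are C(16,3) = 560 ways to split 13 among 4 bags.
Subtract solutions that violate a single cap (substitute x_i' = x_i − (cap_i+1)): x_1 ≥ 8 gives C(8,3) = 56; x_2 ≥ 9 gives C(7,3) = 35; x_3 ≥ 7 gives C(9,3) = 84; x_4 ≥ 8 gives C(8,3) = 56. Together 231.
No two caps can be exceeded simultaneously, so the pair terms are all 0.
By inclusion–exclusion the count is 560 − 231 + 0 = 329.

329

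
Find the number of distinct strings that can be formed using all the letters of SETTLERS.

Letter multiplicities in SETTLERS: E×2, L×1, R×1, S×2, T×2.
So there are 8! / (2!·2!·2!) = 5040 distinguishable arrangements.

5040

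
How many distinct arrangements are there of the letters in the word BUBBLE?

120

The 6 letters of BUBBLE have repeats: B appearing 3 times.
The number of distinct arrangements is 6!/(3!) = 720/6 = 120.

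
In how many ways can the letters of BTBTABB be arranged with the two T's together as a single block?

30

Treat the 2 copies of T as a single block. The multiset to arrange is then {TT, A, B, B, B, B}, 6 items in all.
That gives (6)!/(4!) = 30 arrangements.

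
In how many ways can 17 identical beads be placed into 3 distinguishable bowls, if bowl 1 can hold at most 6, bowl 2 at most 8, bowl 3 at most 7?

By stars and bars, unrestricted non-negative solutions to x_1+…+x_3 = 17 number C(17+2,2) = 171.
Subtract solutions that violate a single cap (substitute x_i' = x_i − (cap_i+1)): x_1 ≥ 7 gives C(12,2) = 66; x_2 ≥ 9 gives C(10,2) = 45; x_3 ≥ 8 gives C(11,2) = 55. Together 166.
Add back pairs where two caps are both exceeded: 3 + 6 + 1 = 10.
By inclusion–exclusion the count is 171 − 166 + 10 = 15.

15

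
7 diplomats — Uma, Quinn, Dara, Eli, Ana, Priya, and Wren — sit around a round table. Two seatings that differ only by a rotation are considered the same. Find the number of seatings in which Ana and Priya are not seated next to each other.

All circular seatings of 7 people number (6)! = 720.
Seatings with Ana beside Priya: treat them as a block with 2 internal orders, giving 2 × (5)! = 240.
Subtracting, 720 − 240 = 480.

480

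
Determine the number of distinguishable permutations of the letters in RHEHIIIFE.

Letter multiplicities in RHEHIIIFE: E×2, F×1, H×2, I×3, R×1.
The number of distinct arrangements is 9!/(3!·2!·2!) = 362880/24 = 15120.

15120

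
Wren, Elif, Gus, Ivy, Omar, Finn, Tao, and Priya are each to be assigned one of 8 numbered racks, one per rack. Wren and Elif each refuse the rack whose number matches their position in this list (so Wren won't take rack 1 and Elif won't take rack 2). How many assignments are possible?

Let Aᵢ (for i ∈ {1, 2}) be the placements that put person i in their forbidden rack. Any j of these fix j positions, leaving (8−j)! ways to fill the rest, and there are C(2,j) ways to pick which j.
By inclusion–exclusion, the number of valid placements is Σ_{j=0}^{2} (−1)^j C(2,j)·(8−j)!.
Computing: 40320 − 10080 + 720 = 30960.

30960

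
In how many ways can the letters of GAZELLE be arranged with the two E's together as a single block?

360

Treat the 2 copies of E as a single block. The multiset to arrange is then {EE, A, G, L, L, Z}, 6 items in all.
That gives (6)!/(2!) = 360 arrangements.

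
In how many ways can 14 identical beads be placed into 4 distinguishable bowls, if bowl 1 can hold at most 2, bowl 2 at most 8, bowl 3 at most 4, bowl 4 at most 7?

Without the upper bounds there are C(17,3) = 680 ways to split 14 among 4 bowls.
Subtract solutions that violate a single cap (substitute x_i' = x_i − (cap_i+1)): x_1 ≥ 3 gives C(14,3) = 364; x_2 ≥ 9 gives C(8,3) = 56; x_3 ≥ 5 gives C(12,3) = 220; x_4 ≥ 8 gives C(9,3) = 84. Together 724.
Add back pairs where two caps are both exceeded: 10 + 84 + 20 + 1 + 0 + 4 = 119.
By inclusion–exclusion the count is 680 − 724 + 119 = 75.

75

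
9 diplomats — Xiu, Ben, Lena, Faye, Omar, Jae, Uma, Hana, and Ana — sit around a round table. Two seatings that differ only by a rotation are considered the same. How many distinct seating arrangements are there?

Fix one person's seat to break rotational symmetry; the remaining 8 people can be arranged in (8)! = 40320 ways.

40320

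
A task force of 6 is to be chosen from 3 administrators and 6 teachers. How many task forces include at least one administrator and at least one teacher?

83

Total 6-person selections from all 9: C(9,6) = 84.
Selections missing a whole group: no administrators → C(6,6) = 1; no teachers → C(3,6) = 0.
Both groups omitted at once is impossible, so 84 − 1 = 83.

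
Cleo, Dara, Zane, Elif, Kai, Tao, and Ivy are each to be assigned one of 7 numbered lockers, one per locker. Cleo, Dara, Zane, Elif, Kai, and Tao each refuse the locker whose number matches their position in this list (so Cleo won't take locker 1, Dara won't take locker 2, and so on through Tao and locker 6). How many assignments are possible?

Let Aᵢ (for 1 ≤ i ≤ 6) be the placements that put person i in their forbidden locker. Any j of these fix j positions, leaving (7−j)! ways to fill the rest, and there are C(6,j) ways to pick which j.
By inclusion–exclusion, the number of valid placements is Σ_{j=0}^{6} (−1)^j C(6,j)·(7−j)!.
Computing: 5040 − 4320 + 1800 − 480 + 90 − 12 + 1 = 2119.

2119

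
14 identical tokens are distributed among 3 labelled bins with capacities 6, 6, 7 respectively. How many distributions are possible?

21

By stars and bars, unrestricted non-negative solutions to x_1+…+x_3 = 14 number C(14+2,2) = 120.
Subtract solutions that violate a single cap (substitute x_i' = x_i − (cap_i+1)): x_1 ≥ 7 gives C(9,2) = 36; x_2 ≥ 7 gives C(9,2) = 36; x_3 ≥ 8 gives C(8,2) = 28. Together 100.
Add back pairs where two caps are both exceeded: 1 + 0 + 0 = 1.
By inclusion–exclusion the count is 120 − 100 + 1 = 21.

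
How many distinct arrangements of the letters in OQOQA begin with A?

Fix A in the first position and arrange the remaining 4 letters.
Those 4 letters have O appearing twice and Q appearing twice, giving (4)!/(2!·2!) = 6.

6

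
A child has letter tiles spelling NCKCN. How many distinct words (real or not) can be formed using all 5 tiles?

Letter multiplicities in NCKCN: C×2, K×1, N×2.
The number of distinct arrangements is 5!/(2!·2!) = 120/4 = 30.

30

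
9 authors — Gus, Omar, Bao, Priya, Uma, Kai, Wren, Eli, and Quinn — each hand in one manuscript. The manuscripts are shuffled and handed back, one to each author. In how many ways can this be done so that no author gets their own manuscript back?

Count assignments avoiding every fixed point. For any j of the 9 authors fixed to their own manuscript, the other 9−j can be arranged in (9−j)! ways.
By inclusion–exclusion this is Σ_{j=0}^{9} (−1)^j C(9,j)·(9−j)!.
Computing: 362880 − 362880 + 181440 − 60480 + 15120 − 3024 + 504 − 72 + 9 − 1 = 133496.

133496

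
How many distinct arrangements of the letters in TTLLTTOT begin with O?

21

Fix O in the first position and arrange the remaining 7 letters.
Those 7 letters have L appearing twice and T appearing 5 times, giving (7)!/(5!·2!) = 21.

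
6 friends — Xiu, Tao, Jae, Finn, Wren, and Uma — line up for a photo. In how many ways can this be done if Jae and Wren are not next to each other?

480

There are 6! = 720 arrangements in all. If Jae and Wren are adjacent, merging them into one block gives 2·(5)! = 240 arrangements.
Complementary counting: 720 − 240 = 480.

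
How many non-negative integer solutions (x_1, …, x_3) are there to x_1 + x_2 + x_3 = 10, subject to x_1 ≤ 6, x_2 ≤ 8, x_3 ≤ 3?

By stars and bars, unrestricted non-negative solutions to x_1+…+x_3 = 10 number C(10+2,2) = 66.
Subtract solutions that violate a single cap (substitute x_i' = x_i − (cap_i+1)): x_1 ≥ 7 gives C(5,2) = 10; x_2 ≥ 9 gives C(3,2) = 3; x_3 ≥ 4 gives C(8,2) = 28. Together 41.
No two caps can be exceeded simultaneously, so the pair terms are all 0.
By inclusion–exclusion the count is 66 − 41 + 0 = 25.

25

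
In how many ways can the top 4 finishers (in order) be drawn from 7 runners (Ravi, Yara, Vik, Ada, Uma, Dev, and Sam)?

There are 7 choices for 1st place, 6 for 2nd, and so on down to 4 for position 4.
That gives 7 × 6 × 5 × 4 = 840.

840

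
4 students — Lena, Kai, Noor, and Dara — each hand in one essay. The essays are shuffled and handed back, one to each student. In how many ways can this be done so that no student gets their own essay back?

Count assignments avoiding every fixed point. For any j of the 4 students fixed to their own essay, the other 4−j can be arranged in (4−j)! ways.
By inclusion–exclusion this is Σ_{j=0}^{4} (−1)^j C(4,j)·(4−j)!.
Computing: 24 − 24 + 12 − 4 + 1 = 9.

9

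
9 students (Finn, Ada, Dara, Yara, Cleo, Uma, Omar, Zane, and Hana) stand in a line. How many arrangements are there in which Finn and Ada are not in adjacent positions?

There are 9! = 362880 arrangements in all. If Finn and Ada are adjacent, merging them into one block gives 2·(8)! = 80640 arrangements.
Complementary counting: 362880 − 80640 = 282240.

282240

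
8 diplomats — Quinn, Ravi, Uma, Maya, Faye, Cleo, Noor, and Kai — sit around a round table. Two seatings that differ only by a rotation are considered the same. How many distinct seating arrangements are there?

5040

Fix one person's seat to break rotational symmetry; the remaining 7 people can be arranged in (7)! = 5040 ways.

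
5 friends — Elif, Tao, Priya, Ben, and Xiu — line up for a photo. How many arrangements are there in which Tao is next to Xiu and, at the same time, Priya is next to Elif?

Treat {Tao,Xiu} as one block (2 orders) and {Priya,Elif} as another (2 orders).
That leaves 3 units to arrange: 2 × 2 × 3! = 4 × 6 = 24.

24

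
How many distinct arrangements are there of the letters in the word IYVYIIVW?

The 8 letters of IYVYIIVW have repeats: I appearing 3 times, V appearing twice, and Y appearing twice.
Dividing 8! = 40320 by 3!·2!·2! = 24 for the repeated letters gives 1680.

1680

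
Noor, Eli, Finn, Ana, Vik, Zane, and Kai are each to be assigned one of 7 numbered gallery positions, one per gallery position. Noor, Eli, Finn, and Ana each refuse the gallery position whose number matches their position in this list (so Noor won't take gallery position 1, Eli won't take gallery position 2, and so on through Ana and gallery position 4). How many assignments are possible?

2790

Let Aᵢ (for 1 ≤ i ≤ 4) be the placements that put person i in their forbidden gallery position. Any j of these fix j positions, leaving (7−j)! ways to fill the rest, and there are C(4,j) ways to pick which j.
By inclusion–exclusion, the number of valid placements is Σ_{j=0}^{4} (−1)^j C(4,j)·(7−j)!.
Computing: 5040 − 2880 + 720 − 96 + 6 = 2790.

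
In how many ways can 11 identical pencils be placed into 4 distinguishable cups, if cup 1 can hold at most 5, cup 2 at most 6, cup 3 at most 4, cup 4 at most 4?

Ignoring the caps, the number of non-negative solutions to x_1+…+x_4 = 11 is C(14,3) = 364.
Subtract solutions that violate a single cap (substitute x_i' = x_i − (cap_i+1)): x_1 ≥ 6 gives C(8,3) = 56; x_2 ≥ 7 gives C(7,3) = 35; x_3 ≥ 5 gives C(9,3) = 84; x_4 ≥ 5 gives C(9,3) = 84. Together 259.
Add back pairs where two caps are both exceeded: 0 + 1 + 1 + 0 + 0 + 4 = 6.
By inclusion–exclusion the count is 364 − 259 + 6 = 111.

111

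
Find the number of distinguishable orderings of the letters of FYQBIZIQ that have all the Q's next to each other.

Treat the 2 copies of Q as a single block. The multiset to arrange is then {QQ, B, F, I, I, Y, Z}, 7 items in all.
That gives (7)!/(2!) = 2520 arrangements.

2520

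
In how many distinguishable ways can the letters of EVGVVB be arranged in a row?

The 6 letters of EVGVVB have repeats: V appearing 3 times.
Dividing 6! = 720 by 3! = 6 for the repeated letters gives 120.

120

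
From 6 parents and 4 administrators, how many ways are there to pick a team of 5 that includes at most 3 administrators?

246

Split by how many administrators are chosen (0 through 3).
Sum: C(4,0)·C(6,5) + C(4,1)·C(6,4) + C(4,2)·C(6,3) + C(4,3)·C(6,2) = 6 + 60 + 120 + 60 = 246.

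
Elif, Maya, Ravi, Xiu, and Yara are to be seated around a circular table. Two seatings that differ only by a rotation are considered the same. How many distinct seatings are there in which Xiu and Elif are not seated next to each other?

12

All circular seatings of 5 people number (4)! = 24.
Seatings with Xiu beside Elif: treat them as a block with 2 internal orders, giving 2 × (3)! = 12.
Subtracting, 24 − 12 = 12.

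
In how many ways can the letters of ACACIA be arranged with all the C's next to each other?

20

Treat the 2 copies of C as a single block. The multiset to arrange is then {CC, A, A, A, I}, 5 items in all.
That gives (5)!/(3!) = 20 arrangements.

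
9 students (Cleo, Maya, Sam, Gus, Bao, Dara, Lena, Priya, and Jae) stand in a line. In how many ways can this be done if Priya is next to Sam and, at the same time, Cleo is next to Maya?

20160

Treat {Priya,Sam} as one block (2 orders) and {Cleo,Maya} as another (2 orders).
That leaves 7 units to arrange: 2 × 2 × 7! = 4 × 5040 = 20160.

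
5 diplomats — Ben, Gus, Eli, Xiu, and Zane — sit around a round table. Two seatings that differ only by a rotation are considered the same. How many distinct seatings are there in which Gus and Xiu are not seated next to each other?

All circular seatings of 5 people number (4)! = 24.
Seatings with Gus beside Xiu: treat them as a block with 2 internal orders, giving 2 × (3)! = 12.
Subtracting, 24 − 12 = 12.

12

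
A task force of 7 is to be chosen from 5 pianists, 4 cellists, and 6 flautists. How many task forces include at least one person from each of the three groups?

5949

Unrestricted: C(15,7) = 6435 ways to pick any 7 of the 15.
Subtract selections that omit an entire group: no pianists → C(10,7) = 120; no cellists → C(11,7) = 330; no flautists → C(9,7) = 36.
Add back selections omitting two groups (i.e. drawn from a single group): C(5,7) + C(4,7) + C(6,7) = 0.
By inclusion–exclusion: 6435 − 486 + 0 = 5949.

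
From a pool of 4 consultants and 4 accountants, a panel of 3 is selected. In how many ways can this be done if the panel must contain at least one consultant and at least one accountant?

48

Total 3-person selections from all 8: C(8,3) = 56.
Selections missing a whole group: no consultants → C(4,3) = 4; no accountants → C(4,3) = 4.
Both groups omitted at once is impossible, so 56 − 8 = 48.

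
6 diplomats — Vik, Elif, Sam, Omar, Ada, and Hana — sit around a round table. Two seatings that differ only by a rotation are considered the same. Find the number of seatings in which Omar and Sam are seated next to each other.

48

Treat {Omar, Sam} as one unit (2 internal orders) and seat the resulting 5 units around the table: (4)! circular arrangements.
So 2 × (4)! = 2 × 24 = 48.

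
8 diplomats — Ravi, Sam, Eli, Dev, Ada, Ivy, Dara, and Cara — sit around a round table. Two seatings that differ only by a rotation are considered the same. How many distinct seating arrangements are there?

5040

Seat Ravi anywhere (absorbing the rotational symmetry), then permute the other 7: (7)! = 5040.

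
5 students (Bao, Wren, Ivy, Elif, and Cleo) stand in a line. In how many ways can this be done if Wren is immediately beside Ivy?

Treat {Wren, Ivy} as a single unit. There are 4 units to order, and the pair itself can be ordered 2 ways.
So the count is 2·(4)! = 48.

48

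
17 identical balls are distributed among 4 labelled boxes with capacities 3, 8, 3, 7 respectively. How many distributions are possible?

33

Ignoring the caps, the number of non-negative solutions to x_1+…+x_4 = 17 is C(20,3) = 1140.
Subtract solutions that violate a single cap (substitute x_i' = x_i − (cap_i+1)): x_1 ≥ 4 gives C(16,3) = 560; x_2 ≥ 9 gives C(11,3) = 165; x_3 ≥ 4 gives C(16,3) = 560; x_4 ≥ 8 gives C(12,3) = 220. Together 1505.
Add back pairs where two caps are both exceeded: 35 + 220 + 56 + 35 + 1 + 56 = 403.
Subtract triples: 1 + 0 + 4 + 0 = 5.
By inclusion–exclusion the count is 1140 − 1505 + 403 − 5 = 33.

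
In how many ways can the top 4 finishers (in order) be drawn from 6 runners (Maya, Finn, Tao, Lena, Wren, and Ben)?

360

There are 6 choices for 1st place, 5 for 2nd, and so on down to 3 for position 4.
That gives 6 × 5 × 4 × 3 = 360.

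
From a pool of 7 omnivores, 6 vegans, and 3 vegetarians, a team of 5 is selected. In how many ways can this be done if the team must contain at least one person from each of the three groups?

2730

With no constraint there are C(16,5) = 4368 possible selections.
Selections missing a whole group: no omnivores → C(9,5) = 126; no vegans → C(10,5) = 252; no vegetarians → C(13,5) = 1287.
Add back selections omitting two groups (i.e. drawn from a single group): C(7,5) + C(6,5) + C(3,5) = 27.
By inclusion–exclusion: 4368 − 1665 + 27 = 2730.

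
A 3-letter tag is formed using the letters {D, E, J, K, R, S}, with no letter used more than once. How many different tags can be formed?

120

With no repetition, fill the 3 letters in order: 6 choices, then 5, down to 4.
6 × 5 × 4 = 120.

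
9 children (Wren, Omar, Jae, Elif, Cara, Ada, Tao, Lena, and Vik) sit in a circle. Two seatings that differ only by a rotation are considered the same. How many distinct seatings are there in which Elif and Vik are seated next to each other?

10080

Glue Elif and Vik into a block (2 internal orders). Seating 8 units around a circle gives (7)! arrangements.
So 2 × (7)! = 2 × 5040 = 10080.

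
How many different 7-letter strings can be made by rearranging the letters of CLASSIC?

1260

CLASSIC has 7 letters with C appearing twice and S appearing twice.
Dividing 7! = 5040 by 2!·2! = 4 for the repeated letters gives 1260.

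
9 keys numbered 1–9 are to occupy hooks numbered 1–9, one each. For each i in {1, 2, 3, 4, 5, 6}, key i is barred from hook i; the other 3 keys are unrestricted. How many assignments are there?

Let Aᵢ (for 1 ≤ i ≤ 6) be the placements that put key i in its forbidden hook. Any j of these fix j positions, leaving (9−j)! ways to fill the rest, and there are C(6,j) ways to pick which j.
By inclusion–exclusion, the number of valid placements is Σ_{j=0}^{6} (−1)^j C(6,j)·(9−j)!.
Computing: 362880 − 241920 + 75600 − 14400 + 1800 − 144 + 6 = 183822.

183822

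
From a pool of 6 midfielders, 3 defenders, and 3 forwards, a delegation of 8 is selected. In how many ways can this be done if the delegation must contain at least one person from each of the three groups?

477

Total 8-person selections from all 12: C(12,8) = 495.
Subtract selections that omit an entire group: no midfielders → C(6,8) = 0; no defenders → C(9,8) = 9; no forwards → C(9,8) = 9.
Add back selections omitting two groups (i.e. drawn from a single group): C(6,8) + C(3,8) + C(3,8) = 0.
By inclusion–exclusion: 495 − 18 + 0 = 477.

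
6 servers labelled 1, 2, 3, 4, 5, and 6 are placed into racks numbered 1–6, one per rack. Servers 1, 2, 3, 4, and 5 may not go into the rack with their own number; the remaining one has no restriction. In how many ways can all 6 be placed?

Let Aᵢ (for 1 ≤ i ≤ 5) be the placements that put server i in its forbidden rack. Any j of these fix j positions, leaving (6−j)! ways to fill the rest, and there are C(5,j) ways to pick which j.
By inclusion–exclusion, the number of valid placements is Σ_{j=0}^{5} (−1)^j C(5,j)·(6−j)!.
Computing: 720 − 600 + 240 − 60 + 10 − 1 = 309.

309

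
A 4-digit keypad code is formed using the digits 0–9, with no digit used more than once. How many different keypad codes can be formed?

Choose and order 4 of the 10 symbols: the first digit has 10 options, the next 9, then 8, 7.
10 × 9 × 8 × 7 = 5040.

5040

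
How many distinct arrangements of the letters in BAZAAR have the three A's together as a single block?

Treat the 3 copies of A as a single block. The multiset to arrange is then {AAA, B, R, Z}, 4 items in all.
All 4 items are distinct, so there are (4)! = 24 arrangements.

24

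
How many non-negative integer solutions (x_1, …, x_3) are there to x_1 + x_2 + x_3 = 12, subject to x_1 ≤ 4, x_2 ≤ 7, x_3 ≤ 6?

20

Without the upper bounds there are C(14,2) = 91 ways to split 12 among 3 variables.
Subtract solutions that violate a single cap (substitute x_i' = x_i − (cap_i+1)): x_1 ≥ 5 gives C(9,2) = 36; x_2 ≥ 8 gives C(6,2) = 15; x_3 ≥ 7 gives C(7,2) = 21. Together 72.
Add back pairs where two caps are both exceeded: 0 + 1 + 0 = 1.
By inclusion–exclusion the count is 91 − 72 + 1 = 20.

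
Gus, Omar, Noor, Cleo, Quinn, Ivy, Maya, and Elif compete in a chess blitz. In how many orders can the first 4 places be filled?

This is an ordered selection of 4 from 8: P(8,4).
That gives 8 × 7 × 6 × 5 = 1680.

1680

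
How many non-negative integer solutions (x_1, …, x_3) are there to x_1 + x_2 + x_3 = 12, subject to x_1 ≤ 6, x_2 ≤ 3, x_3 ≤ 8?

18

Ignoring the caps, the number of non-negative solutions to x_1+…+x_3 = 12 is C(14,2) = 91.
Subtract solutions that violate a single cap (substitute x_i' = x_i − (cap_i+1)): x_1 ≥ 7 gives C(7,2) = 21; x_2 ≥ 4 gives C(10,2) = 45; x_3 ≥ 9 gives C(5,2) = 10. Together 76.
Add back pairs where two caps are both exceeded: 3 + 0 + 0 = 3.
By inclusion–exclusion the count is 91 − 76 + 3 = 18.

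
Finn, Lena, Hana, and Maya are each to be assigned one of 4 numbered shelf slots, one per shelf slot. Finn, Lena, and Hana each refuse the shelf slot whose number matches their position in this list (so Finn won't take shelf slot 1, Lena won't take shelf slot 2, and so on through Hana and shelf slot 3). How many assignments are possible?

Let Aᵢ (for i ∈ {1, 2, 3}) be the placements that put person i in their forbidden shelf slot. Any j of these fix j positions, leaving (4−j)! ways to fill the rest, and there are C(3,j) ways to pick which j.
By inclusion–exclusion, the number of valid placements is Σ_{j=0}^{3} (−1)^j C(3,j)·(4−j)!.
Computing: 24 − 18 + 6 − 1 = 11.

11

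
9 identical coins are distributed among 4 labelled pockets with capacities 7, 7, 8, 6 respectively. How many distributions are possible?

201

By stars and bars, unrestricted non-negative solutions to x_1+…+x_4 = 9 number C(9+3,3) = 220.
Subtract solutions that violate a single cap (substitute x_i' = x_i − (cap_i+1)): x_1 ≥ 8 gives C(4,3) = 4; x_2 ≥ 8 gives C(4,3) = 4; x_3 ≥ 9 gives C(3,3) = 1; x_4 ≥ 7 gives C(5,3) = 10. Together 19.
No two caps can be exceeded simultaneously, so the pair terms are all 0.
By inclusion–exclusion the count is 220 − 19 + 0 = 201.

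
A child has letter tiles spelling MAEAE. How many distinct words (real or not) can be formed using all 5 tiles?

The 5 letters of MAEAE have repeats: A appearing twice and E appearing twice.
Dividing 5! = 120 by 2!·2! = 4 for the repeated letters gives 30.

30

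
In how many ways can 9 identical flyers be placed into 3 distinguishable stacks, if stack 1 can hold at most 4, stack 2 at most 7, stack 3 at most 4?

22

By stars and bars, unrestricted non-negative solutions to x_1+…+x_3 = 9 number C(9+2,2) = 55.
Subtract solutions that violate a single cap (substitute x_i' = x_i − (cap_i+1)): x_1 ≥ 5 gives C(6,2) = 15; x_2 ≥ 8 gives C(3,2) = 3; x_3 ≥ 5 gives C(6,2) = 15. Together 33.
No two caps can be exceeded simultaneously, so the pair terms are all 0.
By inclusion–exclusion the count is 55 − 33 + 0 = 22.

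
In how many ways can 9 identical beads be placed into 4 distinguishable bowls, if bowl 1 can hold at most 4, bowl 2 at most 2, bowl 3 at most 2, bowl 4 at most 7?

Without the upper bounds there are C(12,3) = 220 ways to split 9 among 4 bowls.
Subtract solutions that violate a single cap (substitute x_i' = x_i − (cap_i+1)): x_1 ≥ 5 gives C(7,3) = 35; x_2 ≥ 3 gives C(9,3) = 84; x_3 ≥ 3 gives C(9,3) = 84; x_4 ≥ 8 gives C(4,3) = 4. Together 207.
Add back pairs where two caps are both exceeded: 4 + 4 + 0 + 20 + 0 + 0 = 28.
By inclusion–exclusion the count is 220 − 207 + 28 = 41.

41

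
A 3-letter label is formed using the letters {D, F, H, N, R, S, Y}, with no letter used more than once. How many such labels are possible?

210

With no repetition, fill the 3 letters in order: 7 choices, then 6, down to 5.
That product is 7 × 6 × 5 = 210.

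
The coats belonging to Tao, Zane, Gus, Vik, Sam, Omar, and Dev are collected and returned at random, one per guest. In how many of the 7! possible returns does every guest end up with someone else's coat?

This is the derangement count D_7: permutations of 7 items with no fixed point.
By inclusion–exclusion this is Σ_{j=0}^{7} (−1)^j C(7,j)·(7−j)!.
Computing: 5040 − 5040 + 2520 − 840 + 210 − 42 + 7 − 1 = 1854.

1854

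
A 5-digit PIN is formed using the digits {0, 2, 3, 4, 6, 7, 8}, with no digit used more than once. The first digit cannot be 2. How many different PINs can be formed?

The first digit has 7−1 = 6 choices (anything except 2).
The remaining 4 digits are filled from the other 6 symbols without repetition: 6 × 5 × 4 × 3 = 360.
Total: 6 × 360 = 2160.

2160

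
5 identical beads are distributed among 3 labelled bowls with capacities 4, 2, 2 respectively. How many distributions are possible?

8

Without the upper bounds there are C(7,2) = 21 ways to split 5 among 3 bowls.
Subtract solutions that violate a single cap (substitute x_i' = x_i − (cap_i+1)): x_1 ≥ 5 gives C(2,2) = 1; x_2 ≥ 3 gives C(4,2) = 6; x_3 ≥ 3 gives C(4,2) = 6. Together 13.
No two caps can be exceeded simultaneously, so the pair terms are all 0.
By inclusion–exclusion the count is 21 − 13 + 0 = 8.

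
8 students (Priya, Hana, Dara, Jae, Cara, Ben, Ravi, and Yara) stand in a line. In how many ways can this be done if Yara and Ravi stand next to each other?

Place the 6 others and the Yara-Ravi pair as 7 objects in a line; the pair has 2 internal arrangements.
That gives 2 × 7! = 2 × 5040 = 10080.

10080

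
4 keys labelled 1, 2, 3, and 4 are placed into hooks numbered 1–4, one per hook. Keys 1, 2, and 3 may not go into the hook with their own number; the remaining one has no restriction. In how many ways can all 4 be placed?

11

Let Aᵢ (for i ∈ {1, 2, 3}) be the placements that put key i in its forbidden hook. Any j of these fix j positions, leaving (4−j)! ways to fill the rest, and there are C(3,j) ways to pick which j.
By inclusion–exclusion, the number of valid placements is Σ_{j=0}^{3} (−1)^j C(3,j)·(4−j)!.
Computing: 24 − 18 + 6 − 1 = 11.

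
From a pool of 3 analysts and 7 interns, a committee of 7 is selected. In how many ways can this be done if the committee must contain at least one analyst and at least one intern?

119

Total 7-person selections from all 10: C(10,7) = 120.
Subtract selections that omit an entire group: no analysts → C(7,7) = 1; no interns → C(3,7) = 0.
Both groups omitted at once is impossible, so 120 − 1 = 119.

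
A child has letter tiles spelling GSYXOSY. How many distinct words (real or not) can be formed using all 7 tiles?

1260

Letter multiplicities in GSYXOSY: G×1, O×1, S×2, X×1, Y×2.
Dividing 7! = 5040 by 2!·2! = 4 for the repeated letters gives 1260.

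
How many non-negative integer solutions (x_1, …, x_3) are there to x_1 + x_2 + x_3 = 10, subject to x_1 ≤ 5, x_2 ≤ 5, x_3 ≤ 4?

Without the upper bounds there are C(12,2) = 66 ways to split 10 among 3 variables.
Subtract solutions that violate a single cap (substitute x_i' = x_i − (cap_i+1)): x_1 ≥ 6 gives C(6,2) = 15; x_2 ≥ 6 gives C(6,2) = 15; x_3 ≥ 5 gives C(7,2) = 21. Together 51.
No two caps can be exceeded simultaneously, so the pair terms are all 0.
By inclusion–exclusion the count is 66 − 51 + 0 = 15.

15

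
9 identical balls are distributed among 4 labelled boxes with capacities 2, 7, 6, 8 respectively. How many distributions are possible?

By stars and bars, unrestricted non-negative solutions to x_1+…+x_4 = 9 number C(9+3,3) = 220.
Subtract solutions that violate a single cap (substitute x_i' = x_i − (cap_i+1)): x_1 ≥ 3 gives C(9,3) = 84; x_2 ≥ 8 gives C(4,3) = 4; x_3 ≥ 7 gives C(5,3) = 10; x_4 ≥ 9 gives C(3,3) = 1. Together 99.
No two caps can be exceeded simultaneously, so the pair terms are all 0.
By inclusion–exclusion the count is 220 − 99 + 0 = 121.

121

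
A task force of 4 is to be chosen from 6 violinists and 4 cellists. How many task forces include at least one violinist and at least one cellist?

194

With no constraint there are C(10,4) = 210 possible selections.
Selections missing a whole group: no violinists → C(4,4) = 1; no cellists → C(6,4) = 15.
Both groups omitted at once is impossible, so 210 − 16 = 194.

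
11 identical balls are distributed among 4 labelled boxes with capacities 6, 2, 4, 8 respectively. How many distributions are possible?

94

By stars and bars, unrestricted non-negative solutions to x_1+…+x_4 = 11 number C(11+3,3) = 364.
Subtract solutions that violate a single cap (substitute x_i' = x_i − (cap_i+1)): x_1 ≥ 7 gives C(7,3) = 35; x_2 ≥ 3 gives C(11,3) = 165; x_3 ≥ 5 gives C(9,3) = 84; x_4 ≥ 9 gives C(5,3) = 10. Together 294.
Add back pairs where two caps are both exceeded: 4 + 0 + 0 + 20 + 0 + 0 = 24.
By inclusion–exclusion the count is 364 − 294 + 24 = 94.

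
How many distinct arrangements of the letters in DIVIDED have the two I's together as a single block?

Treat the 2 copies of I as a single block. The multiset to arrange is then {II, D, D, D, E, V}, 6 items in all.
That gives (6)!/(3!) = 120 arrangements.

120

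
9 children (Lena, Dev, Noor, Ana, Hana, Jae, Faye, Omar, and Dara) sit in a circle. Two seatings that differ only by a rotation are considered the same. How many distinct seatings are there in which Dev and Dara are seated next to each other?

10080

Treat {Dev, Dara} as one unit (2 internal orders) and seat the resulting 8 units around the table: (7)! circular arrangements.
So 2 × (7)! = 2 × 5040 = 10080.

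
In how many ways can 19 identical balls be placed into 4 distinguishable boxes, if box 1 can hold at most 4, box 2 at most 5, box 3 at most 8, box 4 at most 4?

10

By stars and bars, unrestricted non-negative solutions to x_1+…+x_4 = 19 number C(19+3,3) = 1540.
Subtract solutions that violate a single cap (substitute x_i' = x_i − (cap_i+1)): x_1 ≥ 5 gives C(17,3) = 680; x_2 ≥ 6 gives C(16,3) = 560; x_3 ≥ 9 gives C(13,3) = 286; x_4 ≥ 5 gives C(17,3) = 680. Together 2206.
Add back pairs where two caps are both exceeded: 165 + 56 + 220 + 35 + 165 + 56 = 697.
Subtract triples: 0 + 20 + 1 + 0 = 21.
By inclusion–exclusion the count is 1540 − 2206 + 697 − 21 = 10.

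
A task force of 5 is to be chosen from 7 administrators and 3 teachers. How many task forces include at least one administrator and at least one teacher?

231

Unrestricted: C(10,5) = 252 ways to pick any 5 of the 10.
Subtract selections that omit an entire group: no administrators → C(3,5) = 0; no teachers → C(7,5) = 21.
Both groups omitted at once is impossible, so 252 − 21 = 231.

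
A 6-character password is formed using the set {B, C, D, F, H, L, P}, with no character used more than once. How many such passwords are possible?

5040

Choose and order 6 of the 7 symbols: the first character has 7 options, the next 6, and so on down to 2.
7 × 6 × 5 × 4 × 3 × 2 = 5040.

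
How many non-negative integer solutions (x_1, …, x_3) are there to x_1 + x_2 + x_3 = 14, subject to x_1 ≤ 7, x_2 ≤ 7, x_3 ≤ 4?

By stars and bars, unrestricted non-negative solutions to x_1+…+x_3 = 14 number C(14+2,2) = 120.
Subtract solutions that violate a single cap (substitute x_i' = x_i − (cap_i+1)): x_1 ≥ 8 gives C(8,2) = 28; x_2 ≥ 8 gives C(8,2) = 28; x_3 ≥ 5 gives C(11,2) = 55. Together 111.
Add back pairs where two caps are both exceeded: 0 + 3 + 3 = 6.
By inclusion–exclusion the count is 120 − 111 + 6 = 15.

15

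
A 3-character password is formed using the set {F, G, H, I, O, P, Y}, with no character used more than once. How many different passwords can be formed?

210

This is a permutation of 3 out of 7: P(7,3) = 7!/4!.
That product is 7 × 6 × 5 = 210.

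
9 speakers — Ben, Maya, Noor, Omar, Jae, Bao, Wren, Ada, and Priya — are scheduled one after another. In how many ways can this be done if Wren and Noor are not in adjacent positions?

There are 9! = 362880 arrangements in all. If Wren and Noor are adjacent, merging them into one block gives 2·(8)! = 80640 arrangements.
So 362880 − 80640 = 282240 arrangements keep them apart.

282240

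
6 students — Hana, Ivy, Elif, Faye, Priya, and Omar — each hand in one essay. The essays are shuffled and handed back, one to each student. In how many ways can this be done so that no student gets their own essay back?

Count assignments avoiding every fixed point. For any j of the 6 students fixed to their own essay, the other 6−j can be arranged in (6−j)! ways.
By inclusion–exclusion this is Σ_{j=0}^{6} (−1)^j C(6,j)·(6−j)!.
Computing: 720 − 720 + 360 − 120 + 30 − 6 + 1 = 265.

265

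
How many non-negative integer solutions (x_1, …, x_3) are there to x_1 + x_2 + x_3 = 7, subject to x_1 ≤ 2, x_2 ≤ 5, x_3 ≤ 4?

Ignoring the caps, the number of non-negative solutions to x_1+…+x_3 = 7 is C(9,2) = 36.
Subtract solutions that violate a single cap (substitute x_i' = x_i − (cap_i+1)): x_1 ≥ 3 gives C(6,2) = 15; x_2 ≥ 6 gives C(3,2) = 3; x_3 ≥ 5 gives C(4,2) = 6. Together 24.
No two caps can be exceeded simultaneously, so the pair terms are all 0.
By inclusion–exclusion the count is 36 − 24 + 0 = 12.

12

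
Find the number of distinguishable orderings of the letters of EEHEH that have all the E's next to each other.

3

Treat the 3 copies of E as a single block. The multiset to arrange is then {EEE, H, H}, 3 items in all.
That gives (3)!/(2!) = 3 arrangements.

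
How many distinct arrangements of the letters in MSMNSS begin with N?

10

Fix N in the first position and arrange the remaining 5 letters.
Those 5 letters have M appearing twice and S appearing 3 times, giving (5)!/(3!·2!) = 10.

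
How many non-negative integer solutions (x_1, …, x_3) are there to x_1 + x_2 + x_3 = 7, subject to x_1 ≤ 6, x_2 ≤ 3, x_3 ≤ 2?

By stars and bars, unrestricted non-negative solutions to x_1+…+x_3 = 7 number C(7+2,2) = 36.
Subtract solutions that violate a single cap (substitute x_i' = x_i − (cap_i+1)): x_1 ≥ 7 gives C(2,2) = 1; x_2 ≥ 4 gives C(5,2) = 10; x_3 ≥ 3 gives C(6,2) = 15. Together 26.
Add back pairs where two caps are both exceeded: 0 + 0 + 1 = 1.
By inclusion–exclusion the count is 36 − 26 + 1 = 11.

11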